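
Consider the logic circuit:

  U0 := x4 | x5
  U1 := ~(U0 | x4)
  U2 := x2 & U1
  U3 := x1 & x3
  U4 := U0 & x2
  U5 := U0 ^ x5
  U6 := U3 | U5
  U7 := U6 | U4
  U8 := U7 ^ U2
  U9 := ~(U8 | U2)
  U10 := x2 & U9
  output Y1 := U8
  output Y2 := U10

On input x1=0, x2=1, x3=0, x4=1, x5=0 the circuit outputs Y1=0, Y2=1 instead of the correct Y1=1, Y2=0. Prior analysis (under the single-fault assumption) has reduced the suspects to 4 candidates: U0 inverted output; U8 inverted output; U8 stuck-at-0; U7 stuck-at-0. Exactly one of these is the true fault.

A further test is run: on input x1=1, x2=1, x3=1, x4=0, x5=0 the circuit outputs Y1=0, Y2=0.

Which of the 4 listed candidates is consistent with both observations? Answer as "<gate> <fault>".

U8 stuck-at-0

Evaluate each candidate on input x1=1, x2=1, x3=1, x4=0, x5=0:
  U0 inverted output: U0=1 [inverted output], U1=0, U2=0, U3=1, U4=1, U5=1, U6=1, U7=1, U8=1, U9=0, U10=0 → Y1=1, Y2=0 — eliminated
  U8 inverted output: U0=0, U1=1, U2=1, U3=1, U4=0, U5=0, U6=1, U7=1, U8=1 [inverted output], U9=0, U10=0 → Y1=1, Y2=0 — eliminated
  U8 stuck-at-0: U0=0, U1=1, U2=1, U3=1, U4=0, U5=0, U6=1, U7=1, U8=0 [stuck-at-0], U9=0, U10=0 → Y1=0, Y2=0 — matches
  U7 stuck-at-0: U0=0, U1=1, U2=1, U3=1, U4=0, U5=0, U6=1, U7=0 [stuck-at-0], U8=1, U9=0, U10=0 → Y1=1, Y2=0 — eliminated
Only U8 stuck-at-0 reproduces the observed Y1=0, Y2=0.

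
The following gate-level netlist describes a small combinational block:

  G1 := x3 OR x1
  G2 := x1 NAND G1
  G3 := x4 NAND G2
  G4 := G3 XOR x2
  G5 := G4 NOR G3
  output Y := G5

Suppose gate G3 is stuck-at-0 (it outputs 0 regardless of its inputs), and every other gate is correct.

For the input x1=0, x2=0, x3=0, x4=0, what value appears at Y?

Propagate with G3 forced: G1=0, G2=1, G3=0 [stuck-at-0], G4=0, G5=1.
So Y = 1. (Without the fault it would be 0.)

1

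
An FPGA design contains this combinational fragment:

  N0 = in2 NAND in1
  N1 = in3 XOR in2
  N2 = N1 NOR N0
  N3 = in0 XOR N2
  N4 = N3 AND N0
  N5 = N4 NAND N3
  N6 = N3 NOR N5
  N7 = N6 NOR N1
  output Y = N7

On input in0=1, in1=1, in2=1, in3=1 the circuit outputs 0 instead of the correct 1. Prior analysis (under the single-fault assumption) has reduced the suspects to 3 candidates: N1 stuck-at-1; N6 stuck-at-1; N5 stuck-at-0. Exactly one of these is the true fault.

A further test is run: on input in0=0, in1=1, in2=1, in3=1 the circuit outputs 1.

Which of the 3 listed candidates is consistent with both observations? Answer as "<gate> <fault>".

N5 stuck-at-0

Evaluate each candidate on input in0=0, in1=1, in2=1, in3=1:
  N1 stuck-at-1: N0=0, N1=1 [stuck-at-1], N2=0, N3=0, N4=0, N5=1, N6=0, N7=0 → 0 — eliminated
  N6 stuck-at-1: N0=0, N1=0, N2=1, N3=1, N4=0, N5=1, N6=1 [stuck-at-1], N7=0 → 0 — eliminated
  N5 stuck-at-0: N0=0, N1=0, N2=1, N3=1, N4=0, N5=0 [stuck-at-0], N6=0, N7=1 → 1 — matches
Only N5 stuck-at-0 reproduces the observed 1.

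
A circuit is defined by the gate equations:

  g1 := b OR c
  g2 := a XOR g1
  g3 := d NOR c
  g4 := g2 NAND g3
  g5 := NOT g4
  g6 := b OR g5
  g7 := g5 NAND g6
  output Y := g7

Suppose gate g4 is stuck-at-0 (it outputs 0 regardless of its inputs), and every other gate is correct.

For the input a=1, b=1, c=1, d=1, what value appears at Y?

0

Propagate with g4 forced: g1=1, g2=0, g3=0, g4=0 [stuck-at-0], g5=1, g6=1, g7=0.
So Y = 0. (Without the fault it would be 1.)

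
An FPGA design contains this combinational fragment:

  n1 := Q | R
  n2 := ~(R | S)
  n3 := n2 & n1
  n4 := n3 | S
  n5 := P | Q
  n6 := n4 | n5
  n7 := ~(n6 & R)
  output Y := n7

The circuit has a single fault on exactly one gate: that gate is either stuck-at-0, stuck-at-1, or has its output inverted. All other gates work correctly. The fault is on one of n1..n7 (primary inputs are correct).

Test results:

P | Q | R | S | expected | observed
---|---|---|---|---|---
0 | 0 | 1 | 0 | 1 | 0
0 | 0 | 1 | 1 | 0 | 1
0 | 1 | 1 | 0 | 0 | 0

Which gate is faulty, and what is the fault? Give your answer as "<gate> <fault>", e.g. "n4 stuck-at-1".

n4 inverted output

Fault-free values for test 1 (P=0, Q=0, R=1, S=0): n1=1, n2=0, n3=0, n4=0, n5=0, n6=0, n7=1, giving Y=1. Observed 0.
Test 1: faults giving observed 0 are {n2 stuck-at-1, n2 inverted output, n3 stuck-at-1, n3 inverted output, n4 stuck-at-1, n4 inverted output, n5 stuck-at-1, n5 inverted output, n6 stuck-at-1, n6 inverted output, n7 stuck-at-0, n7 inverted output}.
Test 2 (P=0, Q=0, R=1, S=1): fault-free n1=1, n2=0, n3=0, n4=1, n5=0, n6=1, n7=0 → 0; observed 1. Eliminates n2 stuck-at-1, n2 inverted output, n3 stuck-at-1, n3 inverted output, n4 stuck-at-1, n5 stuck-at-1, n5 inverted output, n6 stuck-at-1, n7 stuck-at-0.
Test 3 (P=0, Q=1, R=1, S=0): fault-free n1=1, n2=0, n3=0, n4=0, n5=1, n6=1, n7=0 → 0; observed 0. Eliminates n6 inverted output, n7 inverted output.
Only n4 inverted output is consistent with every test.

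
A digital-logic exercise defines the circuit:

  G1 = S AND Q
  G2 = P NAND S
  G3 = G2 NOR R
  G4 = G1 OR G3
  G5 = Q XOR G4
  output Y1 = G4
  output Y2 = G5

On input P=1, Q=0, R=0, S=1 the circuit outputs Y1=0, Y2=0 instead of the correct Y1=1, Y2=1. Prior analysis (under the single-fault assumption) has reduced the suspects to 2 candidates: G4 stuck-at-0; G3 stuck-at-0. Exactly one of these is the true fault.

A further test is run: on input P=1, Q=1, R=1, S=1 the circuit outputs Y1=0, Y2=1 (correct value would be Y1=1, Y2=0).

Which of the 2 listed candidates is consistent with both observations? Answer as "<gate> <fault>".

Evaluate each candidate on input P=1, Q=1, R=1, S=1:
  G4 stuck-at-0: G1=1, G2=0, G3=0, G4=0 [stuck-at-0], G5=1 → Y1=0, Y2=1 — matches
  G3 stuck-at-0: G1=1, G2=0, G3=0 [stuck-at-0], G4=1, G5=0 → Y1=1, Y2=0 — eliminated
Only G4 stuck-at-0 reproduces the observed Y1=0, Y2=1.

G4 stuck-at-0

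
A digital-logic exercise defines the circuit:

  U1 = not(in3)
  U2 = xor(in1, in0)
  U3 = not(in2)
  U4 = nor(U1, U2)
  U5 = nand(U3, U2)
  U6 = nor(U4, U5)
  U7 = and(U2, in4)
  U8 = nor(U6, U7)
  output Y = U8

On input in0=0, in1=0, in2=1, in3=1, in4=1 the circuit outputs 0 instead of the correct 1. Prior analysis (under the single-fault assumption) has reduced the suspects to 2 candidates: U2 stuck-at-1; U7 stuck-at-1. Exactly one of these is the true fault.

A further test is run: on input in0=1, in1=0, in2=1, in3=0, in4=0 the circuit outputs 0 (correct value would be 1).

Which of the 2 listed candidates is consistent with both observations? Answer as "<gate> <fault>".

U7 stuck-at-1

Evaluate each candidate on input in0=1, in1=0, in2=1, in3=0, in4=0:
  U2 stuck-at-1: U1=1, U2=1 [stuck-at-1], U3=0, U4=0, U5=1, U6=0, U7=0, U8=1 → 1 — eliminated
  U7 stuck-at-1: U1=1, U2=1, U3=0, U4=0, U5=1, U6=0, U7=1 [stuck-at-1], U8=0 → 0 — matches
Only U7 stuck-at-1 reproduces the observed 0.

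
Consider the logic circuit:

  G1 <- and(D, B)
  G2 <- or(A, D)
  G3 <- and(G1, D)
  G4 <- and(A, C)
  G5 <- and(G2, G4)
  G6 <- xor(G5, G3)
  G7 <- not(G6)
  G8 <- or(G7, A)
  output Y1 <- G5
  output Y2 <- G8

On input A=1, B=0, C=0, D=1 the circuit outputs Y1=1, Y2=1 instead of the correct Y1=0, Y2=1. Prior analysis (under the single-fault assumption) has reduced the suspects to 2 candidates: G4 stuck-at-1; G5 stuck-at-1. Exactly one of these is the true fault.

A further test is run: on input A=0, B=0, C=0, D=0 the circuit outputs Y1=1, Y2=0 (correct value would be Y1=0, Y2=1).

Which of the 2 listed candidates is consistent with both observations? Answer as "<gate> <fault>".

Evaluate each candidate on input A=0, B=0, C=0, D=0:
  G4 stuck-at-1: G1=0, G2=0, G3=0, G4=1 [stuck-at-1], G5=0, G6=0, G7=1, G8=1 → Y1=0, Y2=1 — eliminated
  G5 stuck-at-1: G1=0, G2=0, G3=0, G4=0, G5=1 [stuck-at-1], G6=1, G7=0, G8=0 → Y1=1, Y2=0 — matches
Only G5 stuck-at-1 reproduces the observed Y1=1, Y2=0.

G5 stuck-at-1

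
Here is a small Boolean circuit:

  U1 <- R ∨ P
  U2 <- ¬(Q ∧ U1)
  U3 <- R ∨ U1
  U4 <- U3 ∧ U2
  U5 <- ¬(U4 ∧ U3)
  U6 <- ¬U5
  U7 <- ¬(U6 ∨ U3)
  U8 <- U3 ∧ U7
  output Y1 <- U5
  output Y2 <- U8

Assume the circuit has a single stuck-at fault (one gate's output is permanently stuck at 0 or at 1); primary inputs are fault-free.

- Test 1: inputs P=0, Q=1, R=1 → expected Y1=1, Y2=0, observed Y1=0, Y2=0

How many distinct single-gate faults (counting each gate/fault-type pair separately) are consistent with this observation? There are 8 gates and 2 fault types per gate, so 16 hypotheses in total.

Fault-free: U1=1, U2=0, U3=1, U4=0, U5=1, U6=0, U7=0, U8=0 → Y1=1, Y2=0. Observed Y1=0, Y2=0.
  U1: stuck-at-0 ✓; others ✗
  U2: stuck-at-1 ✓; others ✗
  U3: none of the 2 fault types match ✗
  U4: stuck-at-1 ✓; others ✗
  U5: stuck-at-0 ✓; others ✗
  U6: none of the 2 fault types match ✗
  U7: none of the 2 fault types match ✗
  U8: none of the 2 fault types match ✗
Consistent faults: {U1 stuck-at-0, U2 stuck-at-1, U4 stuck-at-1, U5 stuck-at-0} — 4 in all.

4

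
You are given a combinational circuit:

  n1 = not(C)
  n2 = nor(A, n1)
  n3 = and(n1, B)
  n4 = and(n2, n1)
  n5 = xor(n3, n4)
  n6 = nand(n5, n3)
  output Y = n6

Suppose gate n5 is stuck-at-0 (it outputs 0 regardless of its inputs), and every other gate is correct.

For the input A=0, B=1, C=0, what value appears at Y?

1

Propagate with n5 forced: n1=1, n2=0, n3=1, n4=0, n5=0 [stuck-at-0], n6=1.
So Y = 1. (Without the fault it would be 0.)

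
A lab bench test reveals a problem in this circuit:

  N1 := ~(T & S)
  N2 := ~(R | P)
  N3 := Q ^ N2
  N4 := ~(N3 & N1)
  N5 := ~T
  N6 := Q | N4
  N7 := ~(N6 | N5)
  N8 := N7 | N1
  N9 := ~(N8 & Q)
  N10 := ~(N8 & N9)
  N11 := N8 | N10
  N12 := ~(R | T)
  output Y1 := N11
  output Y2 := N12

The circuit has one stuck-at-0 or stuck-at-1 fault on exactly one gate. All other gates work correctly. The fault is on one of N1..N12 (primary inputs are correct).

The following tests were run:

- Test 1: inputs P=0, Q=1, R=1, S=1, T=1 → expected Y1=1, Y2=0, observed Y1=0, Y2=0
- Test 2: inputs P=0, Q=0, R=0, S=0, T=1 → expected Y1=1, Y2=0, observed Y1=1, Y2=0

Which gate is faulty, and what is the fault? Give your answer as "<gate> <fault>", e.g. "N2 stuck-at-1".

N10 stuck-at-0

Fault-free values for test 1 (P=0, Q=1, R=1, S=1, T=1): N1=0, N2=0, N3=1, N4=1, N5=0, N6=1, N7=0, N8=0, N9=1, N10=1, N11=1, N12=0, giving Y1=1, Y2=0. Observed Y1=0, Y2=0.
Test 1: faults giving observed Y1=0, Y2=0 are {N10 stuck-at-0, N11 stuck-at-0}.
Test 2 (P=0, Q=0, R=0, S=0, T=1): fault-free N1=1, N2=1, N3=1, N4=0, N5=0, N6=0, N7=1, N8=1, N9=1, N10=0, N11=1, N12=0 → Y1=1, Y2=0; observed Y1=1, Y2=0. Eliminates N11 stuck-at-0.
Only N10 stuck-at-0 is consistent with every test.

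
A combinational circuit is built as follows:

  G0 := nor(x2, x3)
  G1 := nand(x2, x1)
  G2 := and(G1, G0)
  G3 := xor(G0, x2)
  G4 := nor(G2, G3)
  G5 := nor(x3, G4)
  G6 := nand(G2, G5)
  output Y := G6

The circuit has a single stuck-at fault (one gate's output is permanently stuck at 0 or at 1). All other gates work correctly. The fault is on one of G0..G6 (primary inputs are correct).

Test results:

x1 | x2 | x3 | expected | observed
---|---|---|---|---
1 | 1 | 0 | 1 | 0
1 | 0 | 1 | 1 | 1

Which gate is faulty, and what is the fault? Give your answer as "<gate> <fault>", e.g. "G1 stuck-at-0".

Fault-free values for test 1 (x1=1, x2=1, x3=0): G0=0, G1=0, G2=0, G3=1, G4=0, G5=1, G6=1, giving Y=1. Observed 0.
Test 1: faults giving observed 0 are {G2 stuck-at-1, G6 stuck-at-0}.
Test 2 (x1=1, x2=0, x3=1): fault-free G0=0, G1=1, G2=0, G3=0, G4=1, G5=0, G6=1 → 1; observed 1. Eliminates G6 stuck-at-0.
Only G2 stuck-at-1 is consistent with every test.

G2 stuck-at-1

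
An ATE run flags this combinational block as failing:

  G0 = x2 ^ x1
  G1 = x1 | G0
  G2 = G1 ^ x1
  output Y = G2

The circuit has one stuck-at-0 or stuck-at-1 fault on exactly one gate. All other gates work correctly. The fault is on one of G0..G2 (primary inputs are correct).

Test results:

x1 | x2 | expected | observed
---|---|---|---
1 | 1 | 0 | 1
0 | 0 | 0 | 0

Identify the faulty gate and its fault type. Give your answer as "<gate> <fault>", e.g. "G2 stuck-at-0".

Fault-free values for test 1 (x1=1, x2=1): G0=0, G1=1, G2=0, giving Y=0. Observed 1.
Test 1: faults giving observed 1 are {G1 stuck-at-0, G2 stuck-at-1}.
Test 2 (x1=0, x2=0): fault-free G0=0, G1=0, G2=0 → 0; observed 0. Eliminates G2 stuck-at-1.
Only G1 stuck-at-0 is consistent with every test.

G1 stuck-at-0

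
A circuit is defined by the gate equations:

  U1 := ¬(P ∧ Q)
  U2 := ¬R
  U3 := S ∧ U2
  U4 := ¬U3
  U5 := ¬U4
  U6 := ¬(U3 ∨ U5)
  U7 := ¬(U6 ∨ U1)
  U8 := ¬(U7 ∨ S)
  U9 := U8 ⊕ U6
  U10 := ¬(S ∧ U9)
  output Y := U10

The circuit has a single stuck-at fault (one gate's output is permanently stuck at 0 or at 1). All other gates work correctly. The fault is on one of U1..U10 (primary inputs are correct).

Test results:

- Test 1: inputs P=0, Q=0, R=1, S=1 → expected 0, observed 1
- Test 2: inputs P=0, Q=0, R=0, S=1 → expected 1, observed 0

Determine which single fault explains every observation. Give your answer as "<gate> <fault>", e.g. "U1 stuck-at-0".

U8 stuck-at-1

Fault-free values for test 1 (P=0, Q=0, R=1, S=1): U1=1, U2=0, U3=0, U4=1, U5=0, U6=1, U7=0, U8=0, U9=1, U10=0, giving Y=0. Observed 1.
Test 1: faults giving observed 1 are {U2 stuck-at-1, U3 stuck-at-1, U4 stuck-at-0, U5 stuck-at-1, U6 stuck-at-0, U8 stuck-at-1, U9 stuck-at-0, U10 stuck-at-1}.
Test 2 (P=0, Q=0, R=0, S=1): fault-free U1=1, U2=1, U3=1, U4=0, U5=1, U6=0, U7=0, U8=0, U9=0, U10=1 → 1; observed 0. Eliminates U2 stuck-at-1, U3 stuck-at-1, U4 stuck-at-0, U5 stuck-at-1, U6 stuck-at-0, U9 stuck-at-0, U10 stuck-at-1.
Only U8 stuck-at-1 is consistent with every test.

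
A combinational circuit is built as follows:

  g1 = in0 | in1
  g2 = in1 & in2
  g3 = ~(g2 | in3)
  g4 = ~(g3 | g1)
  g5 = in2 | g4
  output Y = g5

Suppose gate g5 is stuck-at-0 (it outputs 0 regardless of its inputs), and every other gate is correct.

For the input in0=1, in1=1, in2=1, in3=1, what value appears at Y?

Propagate with g5 forced: g1=1, g2=1, g3=0, g4=0, g5=0 [stuck-at-0].
So Y = 0. (Without the fault it would be 1.)

0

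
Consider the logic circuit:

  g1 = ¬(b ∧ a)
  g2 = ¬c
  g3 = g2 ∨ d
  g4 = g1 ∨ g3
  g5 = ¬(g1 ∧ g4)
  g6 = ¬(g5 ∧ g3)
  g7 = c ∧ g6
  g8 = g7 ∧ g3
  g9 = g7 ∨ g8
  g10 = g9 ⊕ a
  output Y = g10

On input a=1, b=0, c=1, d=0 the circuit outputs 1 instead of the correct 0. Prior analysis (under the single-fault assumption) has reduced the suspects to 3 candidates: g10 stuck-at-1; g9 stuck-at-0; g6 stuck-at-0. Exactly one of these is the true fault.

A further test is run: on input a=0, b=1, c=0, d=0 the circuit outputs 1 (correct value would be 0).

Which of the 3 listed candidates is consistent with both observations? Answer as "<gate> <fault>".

Evaluate each candidate on input a=0, b=1, c=0, d=0:
  g10 stuck-at-1: g1=1, g2=1, g3=1, g4=1, g5=0, g6=1, g7=0, g8=0, g9=0, g10=1 [stuck-at-1] → 1 — matches
  g9 stuck-at-0: g1=1, g2=1, g3=1, g4=1, g5=0, g6=1, g7=0, g8=0, g9=0 [stuck-at-0], g10=0 → 0 — eliminated
  g6 stuck-at-0: g1=1, g2=1, g3=1, g4=1, g5=0, g6=0 [stuck-at-0], g7=0, g8=0, g9=0, g10=0 → 0 — eliminated
Only g10 stuck-at-1 reproduces the observed 1.

g10 stuck-at-1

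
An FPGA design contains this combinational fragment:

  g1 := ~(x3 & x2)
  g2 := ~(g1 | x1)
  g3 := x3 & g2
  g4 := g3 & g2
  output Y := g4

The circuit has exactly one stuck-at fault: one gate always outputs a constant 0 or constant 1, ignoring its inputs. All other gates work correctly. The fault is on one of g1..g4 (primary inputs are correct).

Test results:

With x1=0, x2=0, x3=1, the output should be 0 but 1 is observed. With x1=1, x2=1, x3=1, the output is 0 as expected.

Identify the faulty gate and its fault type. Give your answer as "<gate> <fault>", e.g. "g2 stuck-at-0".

g1 stuck-at-0

Fault-free values for test 1 (x1=0, x2=0, x3=1): g1=1, g2=0, g3=0, g4=0, giving Y=0. Observed 1.
Test 1: faults giving observed 1 are {g1 stuck-at-0, g2 stuck-at-1, g4 stuck-at-1}.
Test 2 (x1=1, x2=1, x3=1): fault-free g1=0, g2=0, g3=0, g4=0 → 0; observed 0. Eliminates g2 stuck-at-1, g4 stuck-at-1.
Only g1 stuck-at-0 is consistent with every test.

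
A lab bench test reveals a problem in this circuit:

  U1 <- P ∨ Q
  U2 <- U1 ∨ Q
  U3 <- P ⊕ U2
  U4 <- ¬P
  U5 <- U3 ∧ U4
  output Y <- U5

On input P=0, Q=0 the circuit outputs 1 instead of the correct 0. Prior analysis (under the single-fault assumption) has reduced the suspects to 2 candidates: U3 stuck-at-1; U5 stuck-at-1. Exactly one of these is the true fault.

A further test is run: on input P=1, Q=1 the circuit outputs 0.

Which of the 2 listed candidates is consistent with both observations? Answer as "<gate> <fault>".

U3 stuck-at-1

Evaluate each candidate on input P=1, Q=1:
  U3 stuck-at-1: U1=1, U2=1, U3=1 [stuck-at-1], U4=0, U5=0 → 0 — matches
  U5 stuck-at-1: U1=1, U2=1, U3=0, U4=0, U5=1 [stuck-at-1] → 1 — eliminated
Only U3 stuck-at-1 reproduces the observed 0.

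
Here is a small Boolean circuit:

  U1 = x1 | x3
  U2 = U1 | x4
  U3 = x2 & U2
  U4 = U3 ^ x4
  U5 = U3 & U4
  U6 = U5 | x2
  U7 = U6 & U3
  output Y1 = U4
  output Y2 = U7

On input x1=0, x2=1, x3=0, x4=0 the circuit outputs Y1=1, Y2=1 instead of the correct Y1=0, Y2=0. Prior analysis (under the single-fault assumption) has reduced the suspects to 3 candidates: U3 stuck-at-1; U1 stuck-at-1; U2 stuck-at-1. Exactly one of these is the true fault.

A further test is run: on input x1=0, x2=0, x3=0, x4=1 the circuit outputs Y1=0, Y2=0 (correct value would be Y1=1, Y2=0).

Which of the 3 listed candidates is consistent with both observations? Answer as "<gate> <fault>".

Evaluate each candidate on input x1=0, x2=0, x3=0, x4=1:
  U3 stuck-at-1: U1=0, U2=1, U3=1 [stuck-at-1], U4=0, U5=0, U6=0, U7=0 → Y1=0, Y2=0 — matches
  U1 stuck-at-1: U1=1 [stuck-at-1], U2=1, U3=0, U4=1, U5=0, U6=0, U7=0 → Y1=1, Y2=0 — eliminated
  U2 stuck-at-1: U1=0, U2=1 [stuck-at-1], U3=0, U4=1, U5=0, U6=0, U7=0 → Y1=1, Y2=0 — eliminated
Only U3 stuck-at-1 reproduces the observed Y1=0, Y2=0.

U3 stuck-at-1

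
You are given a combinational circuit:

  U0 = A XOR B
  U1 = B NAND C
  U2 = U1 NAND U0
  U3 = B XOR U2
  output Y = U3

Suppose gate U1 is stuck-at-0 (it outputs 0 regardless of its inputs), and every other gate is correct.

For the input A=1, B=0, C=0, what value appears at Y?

Propagate with U1 forced: U0=1, U1=0 [stuck-at-0], U2=1, U3=1.
So Y = 1. (Without the fault it would be 0.)

1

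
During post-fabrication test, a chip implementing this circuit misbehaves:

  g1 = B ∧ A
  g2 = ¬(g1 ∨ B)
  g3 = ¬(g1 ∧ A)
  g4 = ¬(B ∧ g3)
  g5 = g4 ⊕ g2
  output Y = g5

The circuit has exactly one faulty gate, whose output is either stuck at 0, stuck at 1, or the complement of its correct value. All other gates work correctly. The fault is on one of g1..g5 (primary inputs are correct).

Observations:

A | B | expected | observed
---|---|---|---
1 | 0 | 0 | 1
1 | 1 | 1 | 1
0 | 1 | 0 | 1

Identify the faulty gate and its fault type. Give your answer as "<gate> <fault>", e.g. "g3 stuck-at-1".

Fault-free values for test 1 (A=1, B=0): g1=0, g2=1, g3=1, g4=1, g5=0, giving Y=0. Observed 1.
Test 1: faults giving observed 1 are {g1 stuck-at-1, g1 inverted output, g2 stuck-at-0, g2 inverted output, g4 stuck-at-0, g4 inverted output, g5 stuck-at-1, g5 inverted output}.
Test 2 (A=1, B=1): fault-free g1=1, g2=0, g3=0, g4=1, g5=1 → 1; observed 1. Eliminates g1 inverted output, g2 inverted output, g4 stuck-at-0, g4 inverted output, g5 inverted output.
Test 3 (A=0, B=1): fault-free g1=0, g2=0, g3=1, g4=0, g5=0 → 0; observed 1. Eliminates g1 stuck-at-1, g2 stuck-at-0.
Only g5 stuck-at-1 is consistent with every test.

g5 stuck-at-1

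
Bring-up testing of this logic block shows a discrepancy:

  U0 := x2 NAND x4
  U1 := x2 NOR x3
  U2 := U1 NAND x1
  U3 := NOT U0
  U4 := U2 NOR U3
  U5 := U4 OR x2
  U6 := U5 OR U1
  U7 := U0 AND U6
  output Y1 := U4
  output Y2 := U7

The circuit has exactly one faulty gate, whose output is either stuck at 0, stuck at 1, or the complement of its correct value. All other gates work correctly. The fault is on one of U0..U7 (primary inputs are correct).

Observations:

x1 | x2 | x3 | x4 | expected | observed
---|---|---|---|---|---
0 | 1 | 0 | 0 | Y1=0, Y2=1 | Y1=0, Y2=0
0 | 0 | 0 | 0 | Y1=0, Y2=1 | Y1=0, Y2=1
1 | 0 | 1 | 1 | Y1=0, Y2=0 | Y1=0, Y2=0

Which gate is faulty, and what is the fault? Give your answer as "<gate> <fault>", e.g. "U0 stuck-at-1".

Fault-free values for test 1 (x1=0, x2=1, x3=0, x4=0): U0=1, U1=0, U2=1, U3=0, U4=0, U5=1, U6=1, U7=1, giving Y1=0, Y2=1. Observed Y1=0, Y2=0.
Test 1: faults giving observed Y1=0, Y2=0 are {U0 stuck-at-0, U0 inverted output, U5 stuck-at-0, U5 inverted output, U6 stuck-at-0, U6 inverted output, U7 stuck-at-0, U7 inverted output}.
Test 2 (x1=0, x2=0, x3=0, x4=0): fault-free U0=1, U1=1, U2=1, U3=0, U4=0, U5=0, U6=1, U7=1 → Y1=0, Y2=1; observed Y1=0, Y2=1. Eliminates U0 stuck-at-0, U0 inverted output, U6 stuck-at-0, U6 inverted output, U7 stuck-at-0, U7 inverted output.
Test 3 (x1=1, x2=0, x3=1, x4=1): fault-free U0=1, U1=0, U2=1, U3=0, U4=0, U5=0, U6=0, U7=0 → Y1=0, Y2=0; observed Y1=0, Y2=0. Eliminates U5 inverted output.
Only U5 stuck-at-0 is consistent with every test.

U5 stuck-at-0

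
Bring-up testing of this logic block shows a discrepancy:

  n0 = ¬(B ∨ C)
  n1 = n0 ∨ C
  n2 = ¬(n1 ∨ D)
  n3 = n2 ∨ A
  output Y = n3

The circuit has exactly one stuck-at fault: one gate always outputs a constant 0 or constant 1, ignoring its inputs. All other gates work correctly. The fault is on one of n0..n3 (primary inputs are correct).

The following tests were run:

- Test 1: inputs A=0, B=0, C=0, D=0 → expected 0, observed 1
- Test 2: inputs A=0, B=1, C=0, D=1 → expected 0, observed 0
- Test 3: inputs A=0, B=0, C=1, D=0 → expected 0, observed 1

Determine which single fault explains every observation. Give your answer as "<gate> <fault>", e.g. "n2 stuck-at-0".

n1 stuck-at-0

Fault-free values for test 1 (A=0, B=0, C=0, D=0): n0=1, n1=1, n2=0, n3=0, giving Y=0. Observed 1.
Test 1: faults giving observed 1 are {n0 stuck-at-0, n1 stuck-at-0, n2 stuck-at-1, n3 stuck-at-1}.
Test 2 (A=0, B=1, C=0, D=1): fault-free n0=0, n1=0, n2=0, n3=0 → 0; observed 0. Eliminates n2 stuck-at-1, n3 stuck-at-1.
Test 3 (A=0, B=0, C=1, D=0): fault-free n0=0, n1=1, n2=0, n3=0 → 0; observed 1. Eliminates n0 stuck-at-0.
Only n1 stuck-at-0 is consistent with every test.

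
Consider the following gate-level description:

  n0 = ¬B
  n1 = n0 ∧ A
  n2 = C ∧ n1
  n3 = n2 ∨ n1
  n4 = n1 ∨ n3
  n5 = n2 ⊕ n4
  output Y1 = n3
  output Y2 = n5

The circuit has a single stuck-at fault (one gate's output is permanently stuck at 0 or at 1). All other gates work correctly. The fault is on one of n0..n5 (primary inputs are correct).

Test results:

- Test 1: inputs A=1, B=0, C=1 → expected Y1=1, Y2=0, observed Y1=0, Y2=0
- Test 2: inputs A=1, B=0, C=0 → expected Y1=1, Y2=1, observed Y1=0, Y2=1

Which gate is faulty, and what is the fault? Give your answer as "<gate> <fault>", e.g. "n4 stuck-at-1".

Fault-free values for test 1 (A=1, B=0, C=1): n0=1, n1=1, n2=1, n3=1, n4=1, n5=0, giving Y1=1, Y2=0. Observed Y1=0, Y2=0.
Test 1: faults giving observed Y1=0, Y2=0 are {n0 stuck-at-0, n1 stuck-at-0, n3 stuck-at-0}.
Test 2 (A=1, B=0, C=0): fault-free n0=1, n1=1, n2=0, n3=1, n4=1, n5=1 → Y1=1, Y2=1; observed Y1=0, Y2=1. Eliminates n0 stuck-at-0, n1 stuck-at-0.
Only n3 stuck-at-0 is consistent with every test.

n3 stuck-at-0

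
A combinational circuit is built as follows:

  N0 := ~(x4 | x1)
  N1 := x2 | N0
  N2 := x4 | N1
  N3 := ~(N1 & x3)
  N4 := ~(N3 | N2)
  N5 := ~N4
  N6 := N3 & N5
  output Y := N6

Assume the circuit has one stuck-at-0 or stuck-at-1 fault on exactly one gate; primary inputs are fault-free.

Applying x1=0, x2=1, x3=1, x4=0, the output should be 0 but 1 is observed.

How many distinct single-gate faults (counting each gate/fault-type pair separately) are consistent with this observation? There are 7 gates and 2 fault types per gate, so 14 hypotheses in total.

Fault-free: N0=1, N1=1, N2=1, N3=0, N4=0, N5=1, N6=0 → 0. Observed 1.
  N0 stuck-at-0: output 0 ✗
  N0 stuck-at-1: output 0 ✗
  N1 stuck-at-0: output 1 ✓
  N1 stuck-at-1: output 0 ✗
  N2 stuck-at-0: output 0 ✗
  N2 stuck-at-1: output 0 ✗
  N3 stuck-at-0: output 0 ✗
  N3 stuck-at-1: output 1 ✓
  N4 stuck-at-0: output 0 ✗
  N4 stuck-at-1: output 0 ✗
  N5 stuck-at-0: output 0 ✗
  N5 stuck-at-1: output 0 ✗
  N6 stuck-at-0: output 0 ✗
  N6 stuck-at-1: output 1 ✓
Consistent faults: {N1 stuck-at-0, N3 stuck-at-1, N6 stuck-at-1} — 3 in all.

3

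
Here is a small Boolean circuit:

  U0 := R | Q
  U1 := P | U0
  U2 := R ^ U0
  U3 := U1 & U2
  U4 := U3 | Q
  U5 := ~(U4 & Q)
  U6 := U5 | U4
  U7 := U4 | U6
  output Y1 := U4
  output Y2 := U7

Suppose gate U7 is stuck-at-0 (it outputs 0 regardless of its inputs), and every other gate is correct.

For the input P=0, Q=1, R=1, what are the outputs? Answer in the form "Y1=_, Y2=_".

Propagate with U7 forced: U0=1, U1=1, U2=0, U3=0, U4=1, U5=0, U6=1, U7=0 [stuck-at-0].
So the outputs are Y1=1, Y2=0. (Without the fault they would be Y1=1, Y2=1.)

Y1=1, Y2=0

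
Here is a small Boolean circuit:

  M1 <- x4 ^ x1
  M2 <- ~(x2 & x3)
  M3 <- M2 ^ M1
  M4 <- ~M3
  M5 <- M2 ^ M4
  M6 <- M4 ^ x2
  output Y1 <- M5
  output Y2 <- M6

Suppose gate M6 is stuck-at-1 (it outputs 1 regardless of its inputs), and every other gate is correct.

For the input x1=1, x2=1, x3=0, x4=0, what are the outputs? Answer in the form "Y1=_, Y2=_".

Y1=0, Y2=1

Propagate with M6 forced: M1=1, M2=1, M3=0, M4=1, M5=0, M6=1 [stuck-at-1].
So the outputs are Y1=0, Y2=1. (Without the fault they would be Y1=0, Y2=0.)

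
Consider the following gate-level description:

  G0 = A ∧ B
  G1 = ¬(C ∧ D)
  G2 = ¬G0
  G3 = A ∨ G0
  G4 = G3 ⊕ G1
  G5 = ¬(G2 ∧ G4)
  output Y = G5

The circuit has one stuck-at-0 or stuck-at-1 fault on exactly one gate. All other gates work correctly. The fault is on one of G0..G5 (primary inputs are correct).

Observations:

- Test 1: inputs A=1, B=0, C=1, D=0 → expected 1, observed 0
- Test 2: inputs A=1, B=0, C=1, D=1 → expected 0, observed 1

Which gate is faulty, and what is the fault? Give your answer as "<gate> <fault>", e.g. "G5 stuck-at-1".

Fault-free values for test 1 (A=1, B=0, C=1, D=0): G0=0, G1=1, G2=1, G3=1, G4=0, G5=1, giving Y=1. Observed 0.
Test 1: faults giving observed 0 are {G1 stuck-at-0, G3 stuck-at-0, G4 stuck-at-1, G5 stuck-at-0}.
Test 2 (A=1, B=0, C=1, D=1): fault-free G0=0, G1=0, G2=1, G3=1, G4=1, G5=0 → 0; observed 1. Eliminates G1 stuck-at-0, G4 stuck-at-1, G5 stuck-at-0.
Only G3 stuck-at-0 is consistent with every test.

G3 stuck-at-0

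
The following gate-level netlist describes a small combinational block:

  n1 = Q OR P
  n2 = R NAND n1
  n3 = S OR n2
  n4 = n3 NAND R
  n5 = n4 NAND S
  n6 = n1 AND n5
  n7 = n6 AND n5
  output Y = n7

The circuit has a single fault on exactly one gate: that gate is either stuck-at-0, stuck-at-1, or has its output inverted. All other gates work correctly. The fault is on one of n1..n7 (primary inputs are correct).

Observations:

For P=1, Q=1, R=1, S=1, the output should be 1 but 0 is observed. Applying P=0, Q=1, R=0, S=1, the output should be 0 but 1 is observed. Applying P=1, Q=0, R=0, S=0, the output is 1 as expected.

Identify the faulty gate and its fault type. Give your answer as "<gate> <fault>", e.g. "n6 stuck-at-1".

n4 inverted output

Fault-free values for test 1 (P=1, Q=1, R=1, S=1): n1=1, n2=0, n3=1, n4=0, n5=1, n6=1, n7=1, giving Y=1. Observed 0.
Test 1: faults giving observed 0 are {n1 stuck-at-0, n1 inverted output, n3 stuck-at-0, n3 inverted output, n4 stuck-at-1, n4 inverted output, n5 stuck-at-0, n5 inverted output, n6 stuck-at-0, n6 inverted output, n7 stuck-at-0, n7 inverted output}.
Test 2 (P=0, Q=1, R=0, S=1): fault-free n1=1, n2=1, n3=1, n4=1, n5=0, n6=0, n7=0 → 0; observed 1. Eliminates n1 stuck-at-0, n1 inverted output, n3 stuck-at-0, n3 inverted output, n4 stuck-at-1, n5 stuck-at-0, n6 stuck-at-0, n6 inverted output, n7 stuck-at-0.
Test 3 (P=1, Q=0, R=0, S=0): fault-free n1=1, n2=1, n3=1, n4=1, n5=1, n6=1, n7=1 → 1; observed 1. Eliminates n5 inverted output, n7 inverted output.
Only n4 inverted output is consistent with every test.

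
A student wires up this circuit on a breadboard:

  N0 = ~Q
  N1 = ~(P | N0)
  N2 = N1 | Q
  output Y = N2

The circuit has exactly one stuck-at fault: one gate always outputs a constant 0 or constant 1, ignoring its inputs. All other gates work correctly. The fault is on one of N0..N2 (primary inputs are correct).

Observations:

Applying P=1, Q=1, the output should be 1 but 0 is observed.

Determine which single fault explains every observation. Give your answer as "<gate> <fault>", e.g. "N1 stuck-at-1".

Fault-free values for test 1 (P=1, Q=1): N0=0, N1=0, N2=1, giving Y=1. Observed 0.
Test 1: faults giving observed 0 are {N2 stuck-at-0}.
Only N2 stuck-at-0 is consistent with every test.

N2 stuck-at-0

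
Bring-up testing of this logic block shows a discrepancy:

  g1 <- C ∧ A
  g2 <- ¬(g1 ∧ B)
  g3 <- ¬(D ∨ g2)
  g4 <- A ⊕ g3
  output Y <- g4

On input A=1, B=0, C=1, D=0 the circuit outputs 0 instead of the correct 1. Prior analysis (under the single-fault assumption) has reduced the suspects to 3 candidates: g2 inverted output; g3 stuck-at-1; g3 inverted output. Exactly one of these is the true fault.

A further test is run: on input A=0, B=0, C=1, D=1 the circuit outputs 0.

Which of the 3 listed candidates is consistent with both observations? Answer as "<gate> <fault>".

g2 inverted output

Evaluate each candidate on input A=0, B=0, C=1, D=1:
  g2 inverted output: g1=0, g2=0 [inverted output], g3=0, g4=0 → 0 — matches
  g3 stuck-at-1: g1=0, g2=1, g3=1 [stuck-at-1], g4=1 → 1 — eliminated
  g3 inverted output: g1=0, g2=1, g3=1 [inverted output], g4=1 → 1 — eliminated
Only g2 inverted output reproduces the observed 0.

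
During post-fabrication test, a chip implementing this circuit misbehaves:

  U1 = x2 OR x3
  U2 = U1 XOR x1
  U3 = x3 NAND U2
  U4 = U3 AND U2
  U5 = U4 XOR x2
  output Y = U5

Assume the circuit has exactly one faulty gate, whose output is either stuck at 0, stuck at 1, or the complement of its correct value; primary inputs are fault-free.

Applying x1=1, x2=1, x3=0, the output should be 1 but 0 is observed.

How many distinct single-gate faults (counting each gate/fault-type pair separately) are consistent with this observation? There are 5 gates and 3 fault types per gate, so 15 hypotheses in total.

Fault-free: U1=1, U2=0, U3=1, U4=0, U5=1 → 1. Observed 0.
  U1: stuck-at-0, inverted output ✓; others ✗
  U2: stuck-at-1, inverted output ✓; others ✗
  U3: none of the 3 fault types match ✗
  U4: stuck-at-1, inverted output ✓; others ✗
  U5: stuck-at-0, inverted output ✓; others ✗
Consistent faults: {U1 stuck-at-0, U1 inverted output, U2 stuck-at-1, U2 inverted output, U4 stuck-at-1, U4 inverted output, U5 stuck-at-0, U5 inverted output} — 8 in all.

8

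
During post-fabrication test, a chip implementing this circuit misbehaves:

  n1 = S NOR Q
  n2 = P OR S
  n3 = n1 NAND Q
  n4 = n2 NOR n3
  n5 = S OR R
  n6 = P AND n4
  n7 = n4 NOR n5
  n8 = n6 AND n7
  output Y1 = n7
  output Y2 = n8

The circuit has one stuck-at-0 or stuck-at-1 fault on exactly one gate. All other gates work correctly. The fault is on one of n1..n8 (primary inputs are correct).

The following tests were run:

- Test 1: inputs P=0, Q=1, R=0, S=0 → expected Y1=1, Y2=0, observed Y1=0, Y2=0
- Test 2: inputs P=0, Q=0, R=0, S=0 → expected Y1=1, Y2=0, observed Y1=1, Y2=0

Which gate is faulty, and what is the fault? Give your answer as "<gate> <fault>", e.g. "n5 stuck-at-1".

n1 stuck-at-1

Fault-free values for test 1 (P=0, Q=1, R=0, S=0): n1=0, n2=0, n3=1, n4=0, n5=0, n6=0, n7=1, n8=0, giving Y1=1, Y2=0. Observed Y1=0, Y2=0.
Test 1: faults giving observed Y1=0, Y2=0 are {n1 stuck-at-1, n3 stuck-at-0, n4 stuck-at-1, n5 stuck-at-1, n7 stuck-at-0}.
Test 2 (P=0, Q=0, R=0, S=0): fault-free n1=1, n2=0, n3=1, n4=0, n5=0, n6=0, n7=1, n8=0 → Y1=1, Y2=0; observed Y1=1, Y2=0. Eliminates n3 stuck-at-0, n4 stuck-at-1, n5 stuck-at-1, n7 stuck-at-0.
Only n1 stuck-at-1 is consistent with every test.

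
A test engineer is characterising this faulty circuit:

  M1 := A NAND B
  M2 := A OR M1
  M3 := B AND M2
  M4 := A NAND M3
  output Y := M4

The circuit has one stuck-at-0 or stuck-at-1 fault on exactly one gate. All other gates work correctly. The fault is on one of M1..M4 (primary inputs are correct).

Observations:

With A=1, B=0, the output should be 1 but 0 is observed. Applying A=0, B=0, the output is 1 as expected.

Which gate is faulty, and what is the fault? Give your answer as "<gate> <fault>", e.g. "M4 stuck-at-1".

M3 stuck-at-1

Fault-free values for test 1 (A=1, B=0): M1=1, M2=1, M3=0, M4=1, giving Y=1. Observed 0.
Test 1: faults giving observed 0 are {M3 stuck-at-1, M4 stuck-at-0}.
Test 2 (A=0, B=0): fault-free M1=1, M2=1, M3=0, M4=1 → 1; observed 1. Eliminates M4 stuck-at-0.
Only M3 stuck-at-1 is consistent with every test.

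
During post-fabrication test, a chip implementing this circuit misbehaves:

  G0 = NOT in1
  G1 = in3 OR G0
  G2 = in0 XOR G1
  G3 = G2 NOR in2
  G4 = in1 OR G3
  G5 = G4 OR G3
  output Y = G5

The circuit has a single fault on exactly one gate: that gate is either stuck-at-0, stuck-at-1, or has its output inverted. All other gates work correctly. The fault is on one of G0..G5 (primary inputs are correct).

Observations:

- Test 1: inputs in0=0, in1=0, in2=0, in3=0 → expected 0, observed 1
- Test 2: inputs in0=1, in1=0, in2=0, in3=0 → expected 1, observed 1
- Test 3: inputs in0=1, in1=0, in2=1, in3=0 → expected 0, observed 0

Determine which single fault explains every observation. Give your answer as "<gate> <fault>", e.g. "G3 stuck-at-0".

G2 stuck-at-0

Fault-free values for test 1 (in0=0, in1=0, in2=0, in3=0): G0=1, G1=1, G2=1, G3=0, G4=0, G5=0, giving Y=0. Observed 1.
Test 1: faults giving observed 1 are {G0 stuck-at-0, G0 inverted output, G1 stuck-at-0, G1 inverted output, G2 stuck-at-0, G2 inverted output, G3 stuck-at-1, G3 inverted output, G4 stuck-at-1, G4 inverted output, G5 stuck-at-1, G5 inverted output}.
Test 2 (in0=1, in1=0, in2=0, in3=0): fault-free G0=1, G1=1, G2=0, G3=1, G4=1, G5=1 → 1; observed 1. Eliminates G0 stuck-at-0, G0 inverted output, G1 stuck-at-0, G1 inverted output, G2 inverted output, G3 inverted output, G5 inverted output.
Test 3 (in0=1, in1=0, in2=1, in3=0): fault-free G0=1, G1=1, G2=0, G3=0, G4=0, G5=0 → 0; observed 0. Eliminates G3 stuck-at-1, G4 stuck-at-1, G4 inverted output, G5 stuck-at-1.
Only G2 stuck-at-0 is consistent with every test.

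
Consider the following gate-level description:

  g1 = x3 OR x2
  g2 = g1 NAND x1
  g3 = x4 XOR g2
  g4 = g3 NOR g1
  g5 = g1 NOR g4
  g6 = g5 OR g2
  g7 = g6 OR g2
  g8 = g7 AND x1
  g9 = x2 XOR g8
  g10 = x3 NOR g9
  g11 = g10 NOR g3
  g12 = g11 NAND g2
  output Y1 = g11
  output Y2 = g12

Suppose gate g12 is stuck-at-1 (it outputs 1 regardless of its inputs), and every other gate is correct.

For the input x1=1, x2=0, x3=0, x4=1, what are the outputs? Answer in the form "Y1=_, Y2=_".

Y1=1, Y2=1

Propagate with g12 forced: g1=0, g2=1, g3=0, g4=1, g5=0, g6=1, g7=1, g8=1, g9=1, g10=0, g11=1, g12=1 [stuck-at-1].
So the outputs are Y1=1, Y2=1. (Without the fault they would be Y1=1, Y2=0.)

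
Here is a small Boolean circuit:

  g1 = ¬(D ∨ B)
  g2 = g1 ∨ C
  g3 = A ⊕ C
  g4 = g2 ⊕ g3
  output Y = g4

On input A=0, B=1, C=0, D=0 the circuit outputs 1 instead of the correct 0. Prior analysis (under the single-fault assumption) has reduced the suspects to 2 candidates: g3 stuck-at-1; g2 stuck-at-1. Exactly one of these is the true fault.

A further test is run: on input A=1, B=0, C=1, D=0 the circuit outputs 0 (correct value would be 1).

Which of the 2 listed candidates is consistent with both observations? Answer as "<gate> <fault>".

Evaluate each candidate on input A=1, B=0, C=1, D=0:
  g3 stuck-at-1: g1=1, g2=1, g3=1 [stuck-at-1], g4=0 → 0 — matches
  g2 stuck-at-1: g1=1, g2=1 [stuck-at-1], g3=0, g4=1 → 1 — eliminated
Only g3 stuck-at-1 reproduces the observed 0.

g3 stuck-at-1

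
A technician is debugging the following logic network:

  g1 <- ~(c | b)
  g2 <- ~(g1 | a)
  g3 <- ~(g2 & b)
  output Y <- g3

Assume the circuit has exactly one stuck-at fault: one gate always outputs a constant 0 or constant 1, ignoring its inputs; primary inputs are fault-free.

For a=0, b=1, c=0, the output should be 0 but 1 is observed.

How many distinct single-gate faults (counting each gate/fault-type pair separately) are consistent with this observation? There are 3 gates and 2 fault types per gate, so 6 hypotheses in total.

Fault-free: g1=0, g2=1, g3=0 → 0. Observed 1.
  g1 stuck-at-0: output 0 ✗
  g1 stuck-at-1: output 1 ✓
  g2 stuck-at-0: output 1 ✓
  g2 stuck-at-1: output 0 ✗
  g3 stuck-at-0: output 0 ✗
  g3 stuck-at-1: output 1 ✓
Consistent faults: {g1 stuck-at-1, g2 stuck-at-0, g3 stuck-at-1} — 3 in all.

3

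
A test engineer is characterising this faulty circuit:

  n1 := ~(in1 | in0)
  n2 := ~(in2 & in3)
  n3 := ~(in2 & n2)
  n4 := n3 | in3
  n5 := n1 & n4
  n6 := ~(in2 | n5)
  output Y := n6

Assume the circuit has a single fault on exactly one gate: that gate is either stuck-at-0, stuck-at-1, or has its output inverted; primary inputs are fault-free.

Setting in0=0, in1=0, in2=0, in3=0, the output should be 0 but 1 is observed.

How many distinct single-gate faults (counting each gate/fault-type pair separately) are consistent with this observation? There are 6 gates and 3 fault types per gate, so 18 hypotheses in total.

Fault-free: n1=1, n2=1, n3=1, n4=1, n5=1, n6=0 → 0. Observed 1.
  n1: stuck-at-0, inverted output ✓; others ✗
  n2: none of the 3 fault types match ✗
  n3: stuck-at-0, inverted output ✓; others ✗
  n4: stuck-at-0, inverted output ✓; others ✗
  n5: stuck-at-0, inverted output ✓; others ✗
  n6: stuck-at-1, inverted output ✓; others ✗
Consistent faults: {n1 stuck-at-0, n1 inverted output, n3 stuck-at-0, n3 inverted output, n4 stuck-at-0, n4 inverted output, n5 stuck-at-0, n5 inverted output, n6 stuck-at-1, n6 inverted output} — 10 in all.

10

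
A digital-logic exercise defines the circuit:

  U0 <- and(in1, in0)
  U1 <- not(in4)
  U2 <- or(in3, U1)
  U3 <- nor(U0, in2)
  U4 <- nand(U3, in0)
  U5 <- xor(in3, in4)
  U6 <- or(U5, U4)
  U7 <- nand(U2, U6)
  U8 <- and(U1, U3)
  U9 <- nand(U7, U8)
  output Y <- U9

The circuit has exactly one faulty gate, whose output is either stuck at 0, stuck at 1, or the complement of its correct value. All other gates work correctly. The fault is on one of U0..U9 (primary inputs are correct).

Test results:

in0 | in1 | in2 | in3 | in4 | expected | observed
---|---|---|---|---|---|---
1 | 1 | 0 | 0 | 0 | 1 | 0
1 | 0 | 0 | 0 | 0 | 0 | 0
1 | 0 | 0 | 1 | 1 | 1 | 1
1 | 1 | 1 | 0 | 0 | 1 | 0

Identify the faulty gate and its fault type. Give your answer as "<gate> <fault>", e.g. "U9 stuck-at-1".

U3 stuck-at-1

Fault-free values for test 1 (in0=1, in1=1, in2=0, in3=0, in4=0): U0=1, U1=1, U2=1, U3=0, U4=1, U5=0, U6=1, U7=0, U8=0, U9=1, giving Y=1. Observed 0.
Test 1: faults giving observed 0 are {U0 stuck-at-0, U0 inverted output, U3 stuck-at-1, U3 inverted output, U9 stuck-at-0, U9 inverted output}.
Test 2 (in0=1, in1=0, in2=0, in3=0, in4=0): fault-free U0=0, U1=1, U2=1, U3=1, U4=0, U5=0, U6=0, U7=1, U8=1, U9=0 → 0; observed 0. Eliminates U0 inverted output, U3 inverted output, U9 inverted output.
Test 3 (in0=1, in1=0, in2=0, in3=1, in4=1): fault-free U0=0, U1=0, U2=1, U3=1, U4=0, U5=0, U6=0, U7=1, U8=0, U9=1 → 1; observed 1. Eliminates U9 stuck-at-0.
Test 4 (in0=1, in1=1, in2=1, in3=0, in4=0): fault-free U0=1, U1=1, U2=1, U3=0, U4=1, U5=0, U6=1, U7=0, U8=0, U9=1 → 1; observed 0. Eliminates U0 stuck-at-0.
Only U3 stuck-at-1 is consistent with every test.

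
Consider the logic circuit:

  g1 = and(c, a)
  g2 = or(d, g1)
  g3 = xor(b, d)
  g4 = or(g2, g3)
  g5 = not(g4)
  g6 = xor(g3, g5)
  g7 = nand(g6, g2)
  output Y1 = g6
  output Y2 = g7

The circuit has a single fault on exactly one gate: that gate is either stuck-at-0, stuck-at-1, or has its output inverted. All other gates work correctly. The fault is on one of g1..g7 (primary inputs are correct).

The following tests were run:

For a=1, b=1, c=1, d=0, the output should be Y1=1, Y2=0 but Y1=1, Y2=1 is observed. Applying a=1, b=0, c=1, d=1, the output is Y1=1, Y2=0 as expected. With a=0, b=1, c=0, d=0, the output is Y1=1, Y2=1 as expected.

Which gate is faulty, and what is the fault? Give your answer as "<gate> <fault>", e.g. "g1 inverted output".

Fault-free values for test 1 (a=1, b=1, c=1, d=0): g1=1, g2=1, g3=1, g4=1, g5=0, g6=1, g7=0, giving Y1=1, Y2=0. Observed Y1=1, Y2=1.
Test 1: faults giving observed Y1=1, Y2=1 are {g1 stuck-at-0, g1 inverted output, g2 stuck-at-0, g2 inverted output, g7 stuck-at-1, g7 inverted output}.
Test 2 (a=1, b=0, c=1, d=1): fault-free g1=1, g2=1, g3=1, g4=1, g5=0, g6=1, g7=0 → Y1=1, Y2=0; observed Y1=1, Y2=0. Eliminates g2 stuck-at-0, g2 inverted output, g7 stuck-at-1, g7 inverted output.
Test 3 (a=0, b=1, c=0, d=0): fault-free g1=0, g2=0, g3=1, g4=1, g5=0, g6=1, g7=1 → Y1=1, Y2=1; observed Y1=1, Y2=1. Eliminates g1 inverted output.
Only g1 stuck-at-0 is consistent with every test.

g1 stuck-at-0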